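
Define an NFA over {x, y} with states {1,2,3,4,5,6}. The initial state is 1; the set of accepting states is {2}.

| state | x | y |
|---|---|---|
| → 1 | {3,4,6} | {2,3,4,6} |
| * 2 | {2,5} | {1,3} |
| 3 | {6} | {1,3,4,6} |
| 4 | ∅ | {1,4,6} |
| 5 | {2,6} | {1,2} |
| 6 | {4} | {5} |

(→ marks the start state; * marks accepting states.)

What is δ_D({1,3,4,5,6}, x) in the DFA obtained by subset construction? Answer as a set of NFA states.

{2,3,4,6}

δ(1,x) = {3,4,6}; δ(3,x) = {6}; δ(4,x) = ∅; δ(5,x) = {2,6}; δ(6,x) = {4}.
Union: {2,3,4,6}.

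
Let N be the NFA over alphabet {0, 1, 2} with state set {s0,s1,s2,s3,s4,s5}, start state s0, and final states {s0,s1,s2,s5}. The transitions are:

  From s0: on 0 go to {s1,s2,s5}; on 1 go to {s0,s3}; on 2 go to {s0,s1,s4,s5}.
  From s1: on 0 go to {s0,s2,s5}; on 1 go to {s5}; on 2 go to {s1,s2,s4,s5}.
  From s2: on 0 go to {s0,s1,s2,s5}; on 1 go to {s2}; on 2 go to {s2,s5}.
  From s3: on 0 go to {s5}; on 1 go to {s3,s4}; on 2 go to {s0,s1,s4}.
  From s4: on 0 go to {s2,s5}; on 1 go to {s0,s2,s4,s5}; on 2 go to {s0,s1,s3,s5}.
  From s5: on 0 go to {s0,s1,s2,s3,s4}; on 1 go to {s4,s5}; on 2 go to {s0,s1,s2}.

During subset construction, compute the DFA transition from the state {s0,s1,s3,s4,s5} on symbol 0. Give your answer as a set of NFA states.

δ(s0,0) = {s1,s2,s5}; δ(s1,0) = {s0,s2,s5}; δ(s3,0) = {s5}; δ(s4,0) = {s2,s5}; δ(s5,0) = {s0,s1,s2,s3,s4}.
Union: {s0,s1,s2,s3,s4,s5}.

{s0,s1,s2,s3,s4,s5}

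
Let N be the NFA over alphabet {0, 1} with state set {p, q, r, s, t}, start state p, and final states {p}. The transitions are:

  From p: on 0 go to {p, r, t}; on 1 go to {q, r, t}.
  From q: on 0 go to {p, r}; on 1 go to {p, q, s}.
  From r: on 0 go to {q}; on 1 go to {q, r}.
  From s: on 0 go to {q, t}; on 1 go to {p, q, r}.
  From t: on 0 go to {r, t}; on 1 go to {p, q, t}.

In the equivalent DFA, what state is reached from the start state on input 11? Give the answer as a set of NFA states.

{p, q, r, s, t}

Start: {p}.
δ(p,1) = {q, r, t}.
Union: {q, r, t}.
After 1: {q, r, t}.
δ(q,1) = {p, q, s}; δ(r,1) = {q, r}; δ(t,1) = {p, q, t}.
Union: {p, q, r, s, t}.
After 1: {p, q, r, s, t}.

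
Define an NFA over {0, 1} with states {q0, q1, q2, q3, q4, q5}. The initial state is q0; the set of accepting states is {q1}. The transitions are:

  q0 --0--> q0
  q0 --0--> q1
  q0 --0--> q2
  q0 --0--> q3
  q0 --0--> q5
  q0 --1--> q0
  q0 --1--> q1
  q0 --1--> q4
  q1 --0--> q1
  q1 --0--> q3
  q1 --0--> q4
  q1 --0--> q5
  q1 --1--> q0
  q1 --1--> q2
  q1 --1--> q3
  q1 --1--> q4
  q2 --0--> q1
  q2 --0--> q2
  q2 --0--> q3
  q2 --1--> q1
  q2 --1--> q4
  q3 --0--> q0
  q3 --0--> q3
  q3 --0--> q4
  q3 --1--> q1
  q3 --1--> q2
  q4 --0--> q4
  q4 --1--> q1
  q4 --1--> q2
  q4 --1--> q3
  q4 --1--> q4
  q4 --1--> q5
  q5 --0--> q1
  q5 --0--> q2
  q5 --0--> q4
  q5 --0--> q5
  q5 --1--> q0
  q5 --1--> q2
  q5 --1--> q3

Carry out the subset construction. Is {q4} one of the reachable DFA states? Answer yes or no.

no

Start state of the DFA: {q0}.
{q0} --0--> {q0, q1, q2, q3, q5}  [new]
{q0} --1--> {q0, q1, q4}  [new]
{q0, q1, q2, q3, q5} --0--> {q0, q1, q2, q3, q4, q5}  [new]
{q0, q1, q2, q3, q5} --1--> {q0, q1, q2, q3, q4}  [new]
{q0, q1, q4} --0--> {q0, q1, q2, q3, q4, q5}  [seen]
{q0, q1, q4} --1--> {q0, q1, q2, q3, q4, q5}  [seen]
{q0, q1, q2, q3, q4, q5} --0--> {q0, q1, q2, q3, q4, q5}  [seen]
{q0, q1, q2, q3, q4, q5} --1--> {q0, q1, q2, q3, q4, q5}  [seen]
{q0, q1, q2, q3, q4} --0--> {q0, q1, q2, q3, q4, q5}  [seen]
{q0, q1, q2, q3, q4} --1--> {q0, q1, q2, q3, q4, q5}  [seen]
Reachable DFA states: {q0}, {q0, q1, q2, q3, q5}, {q0, q1, q4}, {q0, q1, q2, q3, q4, q5}, {q0, q1, q2, q3, q4}.
{q4} is not among them.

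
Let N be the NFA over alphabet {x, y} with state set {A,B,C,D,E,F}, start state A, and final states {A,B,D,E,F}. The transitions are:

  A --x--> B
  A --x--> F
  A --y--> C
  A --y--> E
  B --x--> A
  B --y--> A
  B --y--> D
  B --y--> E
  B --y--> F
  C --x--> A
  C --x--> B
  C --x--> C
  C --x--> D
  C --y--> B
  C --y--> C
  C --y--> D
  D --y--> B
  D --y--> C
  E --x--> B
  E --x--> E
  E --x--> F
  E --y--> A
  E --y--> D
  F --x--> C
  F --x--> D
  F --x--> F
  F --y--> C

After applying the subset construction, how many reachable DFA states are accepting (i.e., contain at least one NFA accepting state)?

Start state of the DFA: {A}.
{A} --x--> {B,F}  [new]
{A} --y--> {C,E}  [new]
{B,F} --x--> {A,C,D,F}  [new]
{B,F} --y--> {A,C,D,E,F}  [new]
{C,E} --x--> {A,B,C,D,E,F}  [new]
{C,E} --y--> {A,B,C,D}  [new]
{A,C,D,F} --x--> {A,B,C,D,F}  [new]
{A,C,D,F} --y--> {B,C,D,E}  [new]
{A,C,D,E,F} --x--> {A,B,C,D,E,F}  [seen]
{A,C,D,E,F} --y--> {A,B,C,D,E}  [new]
{A,B,C,D,E,F} --x--> {A,B,C,D,E,F}  [seen]
{A,B,C,D,E,F} --y--> {A,B,C,D,E,F}  [seen]
{A,B,C,D} --x--> {A,B,C,D,F}  [seen]
{A,B,C,D} --y--> {A,B,C,D,E,F}  [seen]
{A,B,C,D,F} --x--> {A,B,C,D,F}  [seen]
{A,B,C,D,F} --y--> {A,B,C,D,E,F}  [seen]
{B,C,D,E} --x--> {A,B,C,D,E,F}  [seen]
{B,C,D,E} --y--> {A,B,C,D,E,F}  [seen]
{A,B,C,D,E} --x--> {A,B,C,D,E,F}  [seen]
{A,B,C,D,E} --y--> {A,B,C,D,E,F}  [seen]
Reachable DFA states: {A}, {B,F}, {C,E}, {A,C,D,F}, {A,C,D,E,F}, {A,B,C,D,E,F}, {A,B,C,D}, {A,B,C,D,F}, {B,C,D,E}, {A,B,C,D,E}.
Accepting DFA states (contain an NFA accepting state): {A}, {B,F}, {C,E}, {A,C,D,F}, {A,C,D,E,F}, {A,B,C,D,E,F}, {A,B,C,D}, {A,B,C,D,F}, {B,C,D,E}, {A,B,C,D,E}.

10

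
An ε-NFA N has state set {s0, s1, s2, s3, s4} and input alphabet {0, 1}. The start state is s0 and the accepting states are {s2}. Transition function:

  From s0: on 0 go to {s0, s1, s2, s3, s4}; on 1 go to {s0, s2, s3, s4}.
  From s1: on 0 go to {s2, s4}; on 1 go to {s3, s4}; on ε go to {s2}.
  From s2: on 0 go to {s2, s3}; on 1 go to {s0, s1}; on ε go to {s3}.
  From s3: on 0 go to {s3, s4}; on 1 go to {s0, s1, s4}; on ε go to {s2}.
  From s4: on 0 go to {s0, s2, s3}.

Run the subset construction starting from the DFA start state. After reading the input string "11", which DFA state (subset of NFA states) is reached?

Start: {s0}.
δ(s0,1) = {s0, s2, s3, s4}.
Union: {s0, s2, s3, s4}.
After 1: {s0, s2, s3, s4}.
δ(s0,1) = {s0, s2, s3, s4}; δ(s2,1) = {s0, s1}; δ(s3,1) = {s0, s1, s4}; δ(s4,1) = ∅.
Union: {s0, s1, s2, s3, s4}.
After 1: {s0, s1, s2, s3, s4}.

{s0, s1, s2, s3, s4}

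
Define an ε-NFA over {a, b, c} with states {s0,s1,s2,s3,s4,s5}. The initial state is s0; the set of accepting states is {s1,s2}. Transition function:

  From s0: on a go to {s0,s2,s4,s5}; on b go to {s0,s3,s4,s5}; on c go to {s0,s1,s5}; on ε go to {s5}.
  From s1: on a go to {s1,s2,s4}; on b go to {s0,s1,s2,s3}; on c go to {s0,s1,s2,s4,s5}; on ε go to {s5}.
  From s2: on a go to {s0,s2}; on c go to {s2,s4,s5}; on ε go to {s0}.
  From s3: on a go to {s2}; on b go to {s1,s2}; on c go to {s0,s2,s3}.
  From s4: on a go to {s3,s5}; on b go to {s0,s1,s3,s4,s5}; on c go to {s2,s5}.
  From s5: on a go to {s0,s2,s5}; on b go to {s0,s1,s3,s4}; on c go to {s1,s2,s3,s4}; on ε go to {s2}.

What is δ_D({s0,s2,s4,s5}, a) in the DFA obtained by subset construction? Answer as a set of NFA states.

{s0,s2,s3,s4,s5}

δ(s0,a) = {s0,s2,s4,s5}; δ(s2,a) = {s0,s2}; δ(s4,a) = {s3,s5}; δ(s5,a) = {s0,s2,s5}.
Union: {s0,s2,s3,s4,s5}.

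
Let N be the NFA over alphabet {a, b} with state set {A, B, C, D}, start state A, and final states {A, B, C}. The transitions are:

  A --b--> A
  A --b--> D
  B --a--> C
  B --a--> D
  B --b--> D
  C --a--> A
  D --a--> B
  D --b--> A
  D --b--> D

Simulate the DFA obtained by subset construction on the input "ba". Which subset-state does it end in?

{B}

Start: {A}.
δ(A,b) = {A, D}.
Union: {A, D}.
After b: {A, D}.
δ(A,a) = ∅; δ(D,a) = {B}.
Union: {B}.
After a: {B}.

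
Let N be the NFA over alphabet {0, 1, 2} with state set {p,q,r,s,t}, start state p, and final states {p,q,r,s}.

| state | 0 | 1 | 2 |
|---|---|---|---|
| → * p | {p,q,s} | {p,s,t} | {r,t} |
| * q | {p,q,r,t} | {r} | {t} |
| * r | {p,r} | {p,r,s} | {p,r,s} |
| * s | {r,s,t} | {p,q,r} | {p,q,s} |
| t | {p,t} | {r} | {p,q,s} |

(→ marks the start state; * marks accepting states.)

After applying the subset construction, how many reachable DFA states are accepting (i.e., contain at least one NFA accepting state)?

Start state of the DFA: {p}.
{p} --0--> {p,q,s}  [new]
{p} --1--> {p,s,t}  [new]
{p} --2--> {r,t}  [new]
{p,q,s} --0--> {p,q,r,s,t}  [new]
{p,q,s} --1--> {p,q,r,s,t}  [seen]
{p,q,s} --2--> {p,q,r,s,t}  [seen]
{p,s,t} --0--> {p,q,r,s,t}  [seen]
{p,s,t} --1--> {p,q,r,s,t}  [seen]
{p,s,t} --2--> {p,q,r,s,t}  [seen]
{r,t} --0--> {p,r,t}  [new]
{r,t} --1--> {p,r,s}  [new]
{r,t} --2--> {p,q,r,s}  [new]
{p,q,r,s,t} --0--> {p,q,r,s,t}  [seen]
{p,q,r,s,t} --1--> {p,q,r,s,t}  [seen]
{p,q,r,s,t} --2--> {p,q,r,s,t}  [seen]
{p,r,t} --0--> {p,q,r,s,t}  [seen]
{p,r,t} --1--> {p,r,s,t}  [new]
{p,r,t} --2--> {p,q,r,s,t}  [seen]
{p,r,s} --0--> {p,q,r,s,t}  [seen]
{p,r,s} --1--> {p,q,r,s,t}  [seen]
{p,r,s} --2--> {p,q,r,s,t}  [seen]
{p,q,r,s} --0--> {p,q,r,s,t}  [seen]
{p,q,r,s} --1--> {p,q,r,s,t}  [seen]
{p,q,r,s} --2--> {p,q,r,s,t}  [seen]
{p,r,s,t} --0--> {p,q,r,s,t}  [seen]
{p,r,s,t} --1--> {p,q,r,s,t}  [seen]
{p,r,s,t} --2--> {p,q,r,s,t}  [seen]
Reachable DFA states: {p}, {p,q,s}, {p,s,t}, {r,t}, {p,q,r,s,t}, {p,r,t}, {p,r,s}, {p,q,r,s}, {p,r,s,t}.
Accepting DFA states (contain an NFA accepting state): {p}, {p,q,s}, {p,s,t}, {r,t}, {p,q,r,s,t}, {p,r,t}, {p,r,s}, {p,q,r,s}, {p,r,s,t}.

9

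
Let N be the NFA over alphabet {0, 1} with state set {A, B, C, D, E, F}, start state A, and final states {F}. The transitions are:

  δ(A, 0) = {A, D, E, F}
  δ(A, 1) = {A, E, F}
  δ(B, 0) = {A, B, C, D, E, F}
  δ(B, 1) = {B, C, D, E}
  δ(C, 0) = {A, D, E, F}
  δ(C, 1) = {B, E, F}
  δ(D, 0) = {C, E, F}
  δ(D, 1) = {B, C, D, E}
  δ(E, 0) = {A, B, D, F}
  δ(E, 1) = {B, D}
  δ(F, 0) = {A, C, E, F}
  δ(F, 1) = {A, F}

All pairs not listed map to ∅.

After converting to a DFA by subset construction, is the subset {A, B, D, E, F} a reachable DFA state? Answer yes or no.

Start state of the DFA: {A}.
{A} --0--> {A, D, E, F}  [new]
{A} --1--> {A, E, F}  [new]
{A, D, E, F} --0--> {A, B, C, D, E, F}  [new]
{A, D, E, F} --1--> {A, B, C, D, E, F}  [seen]
{A, E, F} --0--> {A, B, C, D, E, F}  [seen]
{A, E, F} --1--> {A, B, D, E, F}  [new]
{A, B, C, D, E, F} --0--> {A, B, C, D, E, F}  [seen]
{A, B, C, D, E, F} --1--> {A, B, C, D, E, F}  [seen]
{A, B, D, E, F} --0--> {A, B, C, D, E, F}  [seen]
{A, B, D, E, F} --1--> {A, B, C, D, E, F}  [seen]
Reachable DFA states: {A}, {A, D, E, F}, {A, E, F}, {A, B, C, D, E, F}, {A, B, D, E, F}.
{A, B, D, E, F} is among them.

yes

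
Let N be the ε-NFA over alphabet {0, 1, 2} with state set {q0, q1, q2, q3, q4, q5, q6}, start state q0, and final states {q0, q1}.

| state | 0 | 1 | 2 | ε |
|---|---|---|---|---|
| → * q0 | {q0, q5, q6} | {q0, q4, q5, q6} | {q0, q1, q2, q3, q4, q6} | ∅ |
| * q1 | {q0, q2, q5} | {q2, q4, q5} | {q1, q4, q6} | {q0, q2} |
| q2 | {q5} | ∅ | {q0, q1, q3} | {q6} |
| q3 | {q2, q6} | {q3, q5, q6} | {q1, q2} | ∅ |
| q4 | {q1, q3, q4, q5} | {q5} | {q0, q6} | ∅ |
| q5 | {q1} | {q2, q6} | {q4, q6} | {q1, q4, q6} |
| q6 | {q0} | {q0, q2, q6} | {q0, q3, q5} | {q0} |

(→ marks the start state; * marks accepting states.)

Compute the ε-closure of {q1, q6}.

Begin with {q1, q6}.
q1 →ε {q0, q2}; add q0, q2.
ε-closure = {q0, q1, q2, q6}.

{q0, q1, q2, q6}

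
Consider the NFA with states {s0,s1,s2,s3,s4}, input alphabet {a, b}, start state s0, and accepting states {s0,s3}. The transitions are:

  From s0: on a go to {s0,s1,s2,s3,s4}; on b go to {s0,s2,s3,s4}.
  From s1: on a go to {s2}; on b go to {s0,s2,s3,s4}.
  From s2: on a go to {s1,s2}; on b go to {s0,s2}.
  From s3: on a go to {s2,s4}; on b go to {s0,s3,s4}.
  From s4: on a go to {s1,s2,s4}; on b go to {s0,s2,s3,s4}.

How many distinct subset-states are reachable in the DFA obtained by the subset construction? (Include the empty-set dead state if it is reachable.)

3

Start state of the DFA: {s0}.
{s0} --a--> {s0,s1,s2,s3,s4}  [new]
{s0} --b--> {s0,s2,s3,s4}  [new]
{s0,s1,s2,s3,s4} --a--> {s0,s1,s2,s3,s4}  [seen]
{s0,s1,s2,s3,s4} --b--> {s0,s2,s3,s4}  [seen]
{s0,s2,s3,s4} --a--> {s0,s1,s2,s3,s4}  [seen]
{s0,s2,s3,s4} --b--> {s0,s2,s3,s4}  [seen]
Reachable DFA states: {s0}, {s0,s1,s2,s3,s4}, {s0,s2,s3,s4}.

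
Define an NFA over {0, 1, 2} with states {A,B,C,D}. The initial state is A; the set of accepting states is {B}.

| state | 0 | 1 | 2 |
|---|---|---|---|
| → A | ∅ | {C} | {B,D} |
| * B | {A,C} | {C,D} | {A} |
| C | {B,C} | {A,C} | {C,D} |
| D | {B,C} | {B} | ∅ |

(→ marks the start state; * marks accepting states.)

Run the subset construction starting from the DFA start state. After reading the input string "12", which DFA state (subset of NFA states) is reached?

{C,D}

Start: {A}.
δ(A,1) = {C}.
Union: {C}.
After 1: {C}.
δ(C,2) = {C,D}.
Union: {C,D}.
After 2: {C,D}.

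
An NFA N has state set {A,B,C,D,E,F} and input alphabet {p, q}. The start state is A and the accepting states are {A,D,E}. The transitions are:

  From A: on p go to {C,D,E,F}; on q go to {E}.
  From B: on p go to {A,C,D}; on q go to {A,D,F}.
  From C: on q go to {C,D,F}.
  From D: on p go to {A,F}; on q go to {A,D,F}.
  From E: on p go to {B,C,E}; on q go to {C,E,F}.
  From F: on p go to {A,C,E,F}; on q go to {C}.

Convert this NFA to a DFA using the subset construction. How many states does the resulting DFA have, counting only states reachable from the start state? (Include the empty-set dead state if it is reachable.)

9

Start state of the DFA: {A}.
{A} --p--> {C,D,E,F}  [new]
{A} --q--> {E}  [new]
{C,D,E,F} --p--> {A,B,C,E,F}  [new]
{C,D,E,F} --q--> {A,C,D,E,F}  [new]
{E} --p--> {B,C,E}  [new]
{E} --q--> {C,E,F}  [new]
{A,B,C,E,F} --p--> {A,B,C,D,E,F}  [new]
{A,B,C,E,F} --q--> {A,C,D,E,F}  [seen]
{A,C,D,E,F} --p--> {A,B,C,D,E,F}  [seen]
{A,C,D,E,F} --q--> {A,C,D,E,F}  [seen]
{B,C,E} --p--> {A,B,C,D,E}  [new]
{B,C,E} --q--> {A,C,D,E,F}  [seen]
{C,E,F} --p--> {A,B,C,E,F}  [seen]
{C,E,F} --q--> {C,D,E,F}  [seen]
{A,B,C,D,E,F} --p--> {A,B,C,D,E,F}  [seen]
{A,B,C,D,E,F} --q--> {A,C,D,E,F}  [seen]
{A,B,C,D,E} --p--> {A,B,C,D,E,F}  [seen]
{A,B,C,D,E} --q--> {A,C,D,E,F}  [seen]
Reachable DFA states: {A}, {C,D,E,F}, {E}, {A,B,C,E,F}, {A,C,D,E,F}, {B,C,E}, {C,E,F}, {A,B,C,D,E,F}, {A,B,C,D,E}.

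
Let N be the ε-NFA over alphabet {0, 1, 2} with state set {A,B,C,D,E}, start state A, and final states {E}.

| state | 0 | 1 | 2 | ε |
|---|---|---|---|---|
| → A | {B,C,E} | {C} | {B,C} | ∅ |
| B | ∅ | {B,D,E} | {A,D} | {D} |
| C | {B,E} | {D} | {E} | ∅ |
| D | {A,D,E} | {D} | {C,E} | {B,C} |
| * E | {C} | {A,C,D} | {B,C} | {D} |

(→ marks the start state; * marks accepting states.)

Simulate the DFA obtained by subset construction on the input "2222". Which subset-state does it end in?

Start: {A}.
δ(A,2) = {B,C}.
Union: {B,C}.
ε-closure gives {B,C,D}.
After 2: {B,C,D}.
δ(B,2) = {A,D}; δ(C,2) = {E}; δ(D,2) = {C,E}.
Union: {A,C,D,E}.
ε-closure gives {A,B,C,D,E}.
After 2: {A,B,C,D,E}.
δ(A,2) = {B,C}; δ(B,2) = {A,D}; δ(C,2) = {E}; δ(D,2) = {C,E}; δ(E,2) = {B,C}.
Union: {A,B,C,D,E}.
After 2: {A,B,C,D,E}.
δ(A,2) = {B,C}; δ(B,2) = {A,D}; δ(C,2) = {E}; δ(D,2) = {C,E}; δ(E,2) = {B,C}.
Union: {A,B,C,D,E}.
After 2: {A,B,C,D,E}.

{A,B,C,D,E}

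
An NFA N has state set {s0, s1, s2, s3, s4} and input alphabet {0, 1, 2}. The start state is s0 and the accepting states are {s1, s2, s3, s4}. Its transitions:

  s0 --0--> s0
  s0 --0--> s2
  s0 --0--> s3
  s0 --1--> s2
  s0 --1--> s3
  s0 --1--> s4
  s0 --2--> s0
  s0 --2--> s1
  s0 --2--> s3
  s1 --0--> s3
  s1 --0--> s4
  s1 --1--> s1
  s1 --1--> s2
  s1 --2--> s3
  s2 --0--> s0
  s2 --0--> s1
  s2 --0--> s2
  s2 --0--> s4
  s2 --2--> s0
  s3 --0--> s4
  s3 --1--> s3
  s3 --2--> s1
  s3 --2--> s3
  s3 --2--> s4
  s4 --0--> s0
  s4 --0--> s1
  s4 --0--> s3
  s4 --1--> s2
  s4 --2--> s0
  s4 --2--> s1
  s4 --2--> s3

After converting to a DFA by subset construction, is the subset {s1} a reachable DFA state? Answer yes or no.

Start state of the DFA: {s0}.
{s0} --0--> {s0, s2, s3}  [new]
{s0} --1--> {s2, s3, s4}  [new]
{s0} --2--> {s0, s1, s3}  [new]
{s0, s2, s3} --0--> {s0, s1, s2, s3, s4}  [new]
{s0, s2, s3} --1--> {s2, s3, s4}  [seen]
{s0, s2, s3} --2--> {s0, s1, s3, s4}  [new]
{s2, s3, s4} --0--> {s0, s1, s2, s3, s4}  [seen]
{s2, s3, s4} --1--> {s2, s3}  [new]
{s2, s3, s4} --2--> {s0, s1, s3, s4}  [seen]
{s0, s1, s3} --0--> {s0, s2, s3, s4}  [new]
{s0, s1, s3} --1--> {s1, s2, s3, s4}  [new]
{s0, s1, s3} --2--> {s0, s1, s3, s4}  [seen]
{s0, s1, s2, s3, s4} --0--> {s0, s1, s2, s3, s4}  [seen]
{s0, s1, s2, s3, s4} --1--> {s1, s2, s3, s4}  [seen]
{s0, s1, s2, s3, s4} --2--> {s0, s1, s3, s4}  [seen]
{s0, s1, s3, s4} --0--> {s0, s1, s2, s3, s4}  [seen]
{s0, s1, s3, s4} --1--> {s1, s2, s3, s4}  [seen]
{s0, s1, s3, s4} --2--> {s0, s1, s3, s4}  [seen]
{s2, s3} --0--> {s0, s1, s2, s4}  [new]
{s2, s3} --1--> {s3}  [new]
{s2, s3} --2--> {s0, s1, s3, s4}  [seen]
{s0, s2, s3, s4} --0--> {s0, s1, s2, s3, s4}  [seen]
{s0, s2, s3, s4} --1--> {s2, s3, s4}  [seen]
{s0, s2, s3, s4} --2--> {s0, s1, s3, s4}  [seen]
{s1, s2, s3, s4} --0--> {s0, s1, s2, s3, s4}  [seen]
{s1, s2, s3, s4} --1--> {s1, s2, s3}  [new]
{s1, s2, s3, s4} --2--> {s0, s1, s3, s4}  [seen]
{s0, s1, s2, s4} --0--> {s0, s1, s2, s3, s4}  [seen]
{s0, s1, s2, s4} --1--> {s1, s2, s3, s4}  [seen]
{s0, s1, s2, s4} --2--> {s0, s1, s3}  [seen]
{s3} --0--> {s4}  [new]
{s3} --1--> {s3}  [seen]
{s3} --2--> {s1, s3, s4}  [new]
{s1, s2, s3} --0--> {s0, s1, s2, s3, s4}  [seen]
{s1, s2, s3} --1--> {s1, s2, s3}  [seen]
{s1, s2, s3} --2--> {s0, s1, s3, s4}  [seen]
{s4} --0--> {s0, s1, s3}  [seen]
{s4} --1--> {s2}  [new]
{s4} --2--> {s0, s1, s3}  [seen]
{s1, s3, s4} --0--> {s0, s1, s3, s4}  [seen]
{s1, s3, s4} --1--> {s1, s2, s3}  [seen]
{s1, s3, s4} --2--> {s0, s1, s3, s4}  [seen]
{s2} --0--> {s0, s1, s2, s4}  [seen]
{s2} --1--> ∅  [new]
{s2} --2--> {s0}  [seen]
∅ --0--> ∅  [seen]
∅ --1--> ∅  [seen]
∅ --2--> ∅  [seen]
Reachable DFA states: {s0}, {s0, s2, s3}, {s2, s3, s4}, {s0, s1, s3}, {s0, s1, s2, s3, s4}, {s0, s1, s3, s4}, {s2, s3}, {s0, s2, s3, s4}, {s1, s2, s3, s4}, {s0, s1, s2, s4}, {s3}, {s1, s2, s3}, {s4}, {s1, s3, s4}, {s2}, ∅.
{s1} is not among them.

no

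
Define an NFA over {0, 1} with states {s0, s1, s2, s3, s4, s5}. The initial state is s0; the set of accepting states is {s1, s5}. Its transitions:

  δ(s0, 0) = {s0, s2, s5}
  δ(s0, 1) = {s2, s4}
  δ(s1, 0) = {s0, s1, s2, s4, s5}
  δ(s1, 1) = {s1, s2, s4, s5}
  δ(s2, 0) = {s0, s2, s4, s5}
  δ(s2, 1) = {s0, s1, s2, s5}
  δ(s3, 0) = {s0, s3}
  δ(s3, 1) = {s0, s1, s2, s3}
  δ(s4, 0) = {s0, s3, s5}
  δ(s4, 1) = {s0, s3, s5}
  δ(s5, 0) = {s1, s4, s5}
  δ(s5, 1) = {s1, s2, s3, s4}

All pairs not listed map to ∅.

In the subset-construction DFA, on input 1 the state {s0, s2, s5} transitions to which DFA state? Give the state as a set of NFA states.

δ(s0,1) = {s2, s4}; δ(s2,1) = {s0, s1, s2, s5}; δ(s5,1) = {s1, s2, s3, s4}.
Union: {s0, s1, s2, s3, s4, s5}.

{s0, s1, s2, s3, s4, s5}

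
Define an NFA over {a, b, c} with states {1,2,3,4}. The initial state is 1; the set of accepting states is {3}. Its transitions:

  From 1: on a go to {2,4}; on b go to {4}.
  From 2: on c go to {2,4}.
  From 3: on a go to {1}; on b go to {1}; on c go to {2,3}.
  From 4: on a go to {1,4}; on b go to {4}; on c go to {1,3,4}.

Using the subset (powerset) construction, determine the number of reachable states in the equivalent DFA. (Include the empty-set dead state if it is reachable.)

8

Start state of the DFA: {1}.
{1} --a--> {2,4}  [new]
{1} --b--> {4}  [new]
{1} --c--> ∅  [new]
{2,4} --a--> {1,4}  [new]
{2,4} --b--> {4}  [seen]
{2,4} --c--> {1,2,3,4}  [new]
{4} --a--> {1,4}  [seen]
{4} --b--> {4}  [seen]
{4} --c--> {1,3,4}  [new]
∅ --a--> ∅  [seen]
∅ --b--> ∅  [seen]
∅ --c--> ∅  [seen]
{1,4} --a--> {1,2,4}  [new]
{1,4} --b--> {4}  [seen]
{1,4} --c--> {1,3,4}  [seen]
{1,2,3,4} --a--> {1,2,4}  [seen]
{1,2,3,4} --b--> {1,4}  [seen]
{1,2,3,4} --c--> {1,2,3,4}  [seen]
{1,3,4} --a--> {1,2,4}  [seen]
{1,3,4} --b--> {1,4}  [seen]
{1,3,4} --c--> {1,2,3,4}  [seen]
{1,2,4} --a--> {1,2,4}  [seen]
{1,2,4} --b--> {4}  [seen]
{1,2,4} --c--> {1,2,3,4}  [seen]
Reachable DFA states: {1}, {2,4}, {4}, ∅, {1,4}, {1,2,3,4}, {1,3,4}, {1,2,4}.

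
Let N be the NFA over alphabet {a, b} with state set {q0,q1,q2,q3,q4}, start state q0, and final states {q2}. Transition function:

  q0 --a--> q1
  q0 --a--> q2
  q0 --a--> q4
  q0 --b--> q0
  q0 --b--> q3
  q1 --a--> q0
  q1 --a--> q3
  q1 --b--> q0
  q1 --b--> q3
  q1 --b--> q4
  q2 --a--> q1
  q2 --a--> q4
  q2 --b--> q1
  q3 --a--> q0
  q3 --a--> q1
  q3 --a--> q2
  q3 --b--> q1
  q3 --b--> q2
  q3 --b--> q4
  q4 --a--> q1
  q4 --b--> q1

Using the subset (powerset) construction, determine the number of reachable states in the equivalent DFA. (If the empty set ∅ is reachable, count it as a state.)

6

Start state of the DFA: {q0}.
{q0} --a--> {q1,q2,q4}  [new]
{q0} --b--> {q0,q3}  [new]
{q1,q2,q4} --a--> {q0,q1,q3,q4}  [new]
{q1,q2,q4} --b--> {q0,q1,q3,q4}  [seen]
{q0,q3} --a--> {q0,q1,q2,q4}  [new]
{q0,q3} --b--> {q0,q1,q2,q3,q4}  [new]
{q0,q1,q3,q4} --a--> {q0,q1,q2,q3,q4}  [seen]
{q0,q1,q3,q4} --b--> {q0,q1,q2,q3,q4}  [seen]
{q0,q1,q2,q4} --a--> {q0,q1,q2,q3,q4}  [seen]
{q0,q1,q2,q4} --b--> {q0,q1,q3,q4}  [seen]
{q0,q1,q2,q3,q4} --a--> {q0,q1,q2,q3,q4}  [seen]
{q0,q1,q2,q3,q4} --b--> {q0,q1,q2,q3,q4}  [seen]
Reachable DFA states: {q0}, {q1,q2,q4}, {q0,q3}, {q0,q1,q3,q4}, {q0,q1,q2,q4}, {q0,q1,q2,q3,q4}.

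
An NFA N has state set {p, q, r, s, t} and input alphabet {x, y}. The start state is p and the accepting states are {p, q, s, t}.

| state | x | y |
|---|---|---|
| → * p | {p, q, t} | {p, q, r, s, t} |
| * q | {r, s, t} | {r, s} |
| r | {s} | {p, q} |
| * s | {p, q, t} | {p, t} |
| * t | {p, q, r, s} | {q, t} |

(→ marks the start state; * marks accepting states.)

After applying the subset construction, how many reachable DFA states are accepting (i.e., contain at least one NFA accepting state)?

3

Start state of the DFA: {p}.
{p} --x--> {p, q, t}  [new]
{p} --y--> {p, q, r, s, t}  [new]
{p, q, t} --x--> {p, q, r, s, t}  [seen]
{p, q, t} --y--> {p, q, r, s, t}  [seen]
{p, q, r, s, t} --x--> {p, q, r, s, t}  [seen]
{p, q, r, s, t} --y--> {p, q, r, s, t}  [seen]
Reachable DFA states: {p}, {p, q, t}, {p, q, r, s, t}.
Accepting DFA states (contain an NFA accepting state): {p}, {p, q, t}, {p, q, r, s, t}.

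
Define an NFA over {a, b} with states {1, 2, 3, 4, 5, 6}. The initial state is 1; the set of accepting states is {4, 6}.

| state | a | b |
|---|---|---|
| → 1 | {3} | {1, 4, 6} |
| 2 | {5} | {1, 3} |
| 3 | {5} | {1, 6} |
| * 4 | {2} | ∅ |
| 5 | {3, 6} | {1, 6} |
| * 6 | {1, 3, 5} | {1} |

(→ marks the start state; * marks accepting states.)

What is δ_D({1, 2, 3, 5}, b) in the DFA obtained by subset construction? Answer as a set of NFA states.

{1, 3, 4, 6}

δ(1,b) = {1, 4, 6}; δ(2,b) = {1, 3}; δ(3,b) = {1, 6}; δ(5,b) = {1, 6}.
Union: {1, 3, 4, 6}.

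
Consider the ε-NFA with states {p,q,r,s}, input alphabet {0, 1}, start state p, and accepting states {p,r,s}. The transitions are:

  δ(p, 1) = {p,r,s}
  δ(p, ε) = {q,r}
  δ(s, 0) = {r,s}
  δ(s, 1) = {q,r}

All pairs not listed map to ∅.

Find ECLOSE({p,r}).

Begin with {p,r}.
p →ε {q,r}; add q.
ε-closure = {p,q,r}.

{p,q,r}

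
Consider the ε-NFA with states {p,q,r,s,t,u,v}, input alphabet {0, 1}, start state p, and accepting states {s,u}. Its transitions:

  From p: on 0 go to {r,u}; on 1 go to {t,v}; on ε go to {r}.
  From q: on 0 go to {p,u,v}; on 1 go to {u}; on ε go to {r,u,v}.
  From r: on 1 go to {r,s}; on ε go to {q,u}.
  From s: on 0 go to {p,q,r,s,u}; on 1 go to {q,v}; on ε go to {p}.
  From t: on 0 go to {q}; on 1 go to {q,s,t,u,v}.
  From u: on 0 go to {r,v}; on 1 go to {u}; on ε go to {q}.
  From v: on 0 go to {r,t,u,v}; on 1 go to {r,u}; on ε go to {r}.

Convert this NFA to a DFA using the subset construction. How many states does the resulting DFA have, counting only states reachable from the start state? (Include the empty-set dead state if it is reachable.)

3

Start state of the DFA: {p,q,r,u,v} (ε-closure of the NFA start).
{p,q,r,u,v} --0--> {p,q,r,t,u,v}  [new]
{p,q,r,u,v} --1--> {p,q,r,s,t,u,v}  [new]
{p,q,r,t,u,v} --0--> {p,q,r,t,u,v}  [seen]
{p,q,r,t,u,v} --1--> {p,q,r,s,t,u,v}  [seen]
{p,q,r,s,t,u,v} --0--> {p,q,r,s,t,u,v}  [seen]
{p,q,r,s,t,u,v} --1--> {p,q,r,s,t,u,v}  [seen]
Reachable DFA states: {p,q,r,u,v}, {p,q,r,t,u,v}, {p,q,r,s,t,u,v}.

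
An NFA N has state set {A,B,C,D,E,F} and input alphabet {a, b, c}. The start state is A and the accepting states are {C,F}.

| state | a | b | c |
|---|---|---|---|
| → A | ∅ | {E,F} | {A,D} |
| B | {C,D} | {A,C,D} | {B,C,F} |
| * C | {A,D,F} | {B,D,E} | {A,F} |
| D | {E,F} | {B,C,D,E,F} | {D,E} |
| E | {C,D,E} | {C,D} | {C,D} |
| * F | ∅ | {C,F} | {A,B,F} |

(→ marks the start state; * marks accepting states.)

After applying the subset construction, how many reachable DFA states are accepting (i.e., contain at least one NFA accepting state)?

Start state of the DFA: {A}.
{A} --a--> ∅  [new]
{A} --b--> {E,F}  [new]
{A} --c--> {A,D}  [new]
∅ --a--> ∅  [seen]
∅ --b--> ∅  [seen]
∅ --c--> ∅  [seen]
{E,F} --a--> {C,D,E}  [new]
{E,F} --b--> {C,D,F}  [new]
{E,F} --c--> {A,B,C,D,F}  [new]
{A,D} --a--> {E,F}  [seen]
{A,D} --b--> {B,C,D,E,F}  [new]
{A,D} --c--> {A,D,E}  [new]
{C,D,E} --a--> {A,C,D,E,F}  [new]
{C,D,E} --b--> {B,C,D,E,F}  [seen]
{C,D,E} --c--> {A,C,D,E,F}  [seen]
{C,D,F} --a--> {A,D,E,F}  [new]
{C,D,F} --b--> {B,C,D,E,F}  [seen]
{C,D,F} --c--> {A,B,D,E,F}  [new]
{A,B,C,D,F} --a--> {A,C,D,E,F}  [seen]
{A,B,C,D,F} --b--> {A,B,C,D,E,F}  [new]
{A,B,C,D,F} --c--> {A,B,C,D,E,F}  [seen]
{B,C,D,E,F} --a--> {A,C,D,E,F}  [seen]
{B,C,D,E,F} --b--> {A,B,C,D,E,F}  [seen]
{B,C,D,E,F} --c--> {A,B,C,D,E,F}  [seen]
{A,D,E} --a--> {C,D,E,F}  [new]
{A,D,E} --b--> {B,C,D,E,F}  [seen]
{A,D,E} --c--> {A,C,D,E}  [new]
{A,C,D,E,F} --a--> {A,C,D,E,F}  [seen]
{A,C,D,E,F} --b--> {B,C,D,E,F}  [seen]
{A,C,D,E,F} --c--> {A,B,C,D,E,F}  [seen]
{A,D,E,F} --a--> {C,D,E,F}  [seen]
{A,D,E,F} --b--> {B,C,D,E,F}  [seen]
{A,D,E,F} --c--> {A,B,C,D,E,F}  [seen]
{A,B,D,E,F} --a--> {C,D,E,F}  [seen]
{A,B,D,E,F} --b--> {A,B,C,D,E,F}  [seen]
{A,B,D,E,F} --c--> {A,B,C,D,E,F}  [seen]
{A,B,C,D,E,F} --a--> {A,C,D,E,F}  [seen]
{A,B,C,D,E,F} --b--> {A,B,C,D,E,F}  [seen]
{A,B,C,D,E,F} --c--> {A,B,C,D,E,F}  [seen]
{C,D,E,F} --a--> {A,C,D,E,F}  [seen]
{C,D,E,F} --b--> {B,C,D,E,F}  [seen]
{C,D,E,F} --c--> {A,B,C,D,E,F}  [seen]
{A,C,D,E} --a--> {A,C,D,E,F}  [seen]
{A,C,D,E} --b--> {B,C,D,E,F}  [seen]
{A,C,D,E} --c--> {A,C,D,E,F}  [seen]
Reachable DFA states: {A}, ∅, {E,F}, {A,D}, {C,D,E}, {C,D,F}, {A,B,C,D,F}, {B,C,D,E,F}, {A,D,E}, {A,C,D,E,F}, {A,D,E,F}, {A,B,D,E,F}, {A,B,C,D,E,F}, {C,D,E,F}, {A,C,D,E}.
Accepting DFA states (contain an NFA accepting state): {E,F}, {C,D,E}, {C,D,F}, {A,B,C,D,F}, {B,C,D,E,F}, {A,C,D,E,F}, {A,D,E,F}, {A,B,D,E,F}, {A,B,C,D,E,F}, {C,D,E,F}, {A,C,D,E}.

11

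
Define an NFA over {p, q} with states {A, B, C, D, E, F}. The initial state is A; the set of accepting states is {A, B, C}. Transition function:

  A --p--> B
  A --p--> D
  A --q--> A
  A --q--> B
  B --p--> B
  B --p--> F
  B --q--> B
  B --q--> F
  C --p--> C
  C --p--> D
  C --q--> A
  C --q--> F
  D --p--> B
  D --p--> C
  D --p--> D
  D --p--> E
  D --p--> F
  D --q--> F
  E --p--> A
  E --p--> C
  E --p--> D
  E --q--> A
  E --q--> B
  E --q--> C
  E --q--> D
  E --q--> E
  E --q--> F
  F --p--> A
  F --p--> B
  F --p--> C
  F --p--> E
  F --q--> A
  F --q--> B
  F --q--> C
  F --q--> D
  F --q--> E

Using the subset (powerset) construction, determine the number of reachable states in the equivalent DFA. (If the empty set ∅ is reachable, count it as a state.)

Start state of the DFA: {A}.
{A} --p--> {B, D}  [new]
{A} --q--> {A, B}  [new]
{B, D} --p--> {B, C, D, E, F}  [new]
{B, D} --q--> {B, F}  [new]
{A, B} --p--> {B, D, F}  [new]
{A, B} --q--> {A, B, F}  [new]
{B, C, D, E, F} --p--> {A, B, C, D, E, F}  [new]
{B, C, D, E, F} --q--> {A, B, C, D, E, F}  [seen]
{B, F} --p--> {A, B, C, E, F}  [new]
{B, F} --q--> {A, B, C, D, E, F}  [seen]
{B, D, F} --p--> {A, B, C, D, E, F}  [seen]
{B, D, F} --q--> {A, B, C, D, E, F}  [seen]
{A, B, F} --p--> {A, B, C, D, E, F}  [seen]
{A, B, F} --q--> {A, B, C, D, E, F}  [seen]
{A, B, C, D, E, F} --p--> {A, B, C, D, E, F}  [seen]
{A, B, C, D, E, F} --q--> {A, B, C, D, E, F}  [seen]
{A, B, C, E, F} --p--> {A, B, C, D, E, F}  [seen]
{A, B, C, E, F} --q--> {A, B, C, D, E, F}  [seen]
Reachable DFA states: {A}, {B, D}, {A, B}, {B, C, D, E, F}, {B, F}, {B, D, F}, {A, B, F}, {A, B, C, D, E, F}, {A, B, C, E, F}.

9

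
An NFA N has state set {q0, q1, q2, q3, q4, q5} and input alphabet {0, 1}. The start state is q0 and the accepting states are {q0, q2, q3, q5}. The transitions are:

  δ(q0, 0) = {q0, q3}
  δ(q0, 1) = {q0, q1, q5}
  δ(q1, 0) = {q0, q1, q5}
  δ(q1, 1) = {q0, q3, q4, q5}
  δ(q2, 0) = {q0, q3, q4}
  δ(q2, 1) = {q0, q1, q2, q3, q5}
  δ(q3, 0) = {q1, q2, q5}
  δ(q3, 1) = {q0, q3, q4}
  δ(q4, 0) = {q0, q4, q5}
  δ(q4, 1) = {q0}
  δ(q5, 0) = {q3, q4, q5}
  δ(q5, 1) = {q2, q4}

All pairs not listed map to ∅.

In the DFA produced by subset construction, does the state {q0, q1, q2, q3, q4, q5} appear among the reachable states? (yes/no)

yes

Start state of the DFA: {q0}.
{q0} --0--> {q0, q3}  [new]
{q0} --1--> {q0, q1, q5}  [new]
{q0, q3} --0--> {q0, q1, q2, q3, q5}  [new]
{q0, q3} --1--> {q0, q1, q3, q4, q5}  [new]
{q0, q1, q5} --0--> {q0, q1, q3, q4, q5}  [seen]
{q0, q1, q5} --1--> {q0, q1, q2, q3, q4, q5}  [new]
{q0, q1, q2, q3, q5} --0--> {q0, q1, q2, q3, q4, q5}  [seen]
{q0, q1, q2, q3, q5} --1--> {q0, q1, q2, q3, q4, q5}  [seen]
{q0, q1, q3, q4, q5} --0--> {q0, q1, q2, q3, q4, q5}  [seen]
{q0, q1, q3, q4, q5} --1--> {q0, q1, q2, q3, q4, q5}  [seen]
{q0, q1, q2, q3, q4, q5} --0--> {q0, q1, q2, q3, q4, q5}  [seen]
{q0, q1, q2, q3, q4, q5} --1--> {q0, q1, q2, q3, q4, q5}  [seen]
Reachable DFA states: {q0}, {q0, q3}, {q0, q1, q5}, {q0, q1, q2, q3, q5}, {q0, q1, q3, q4, q5}, {q0, q1, q2, q3, q4, q5}.
{q0, q1, q2, q3, q4, q5} is among them.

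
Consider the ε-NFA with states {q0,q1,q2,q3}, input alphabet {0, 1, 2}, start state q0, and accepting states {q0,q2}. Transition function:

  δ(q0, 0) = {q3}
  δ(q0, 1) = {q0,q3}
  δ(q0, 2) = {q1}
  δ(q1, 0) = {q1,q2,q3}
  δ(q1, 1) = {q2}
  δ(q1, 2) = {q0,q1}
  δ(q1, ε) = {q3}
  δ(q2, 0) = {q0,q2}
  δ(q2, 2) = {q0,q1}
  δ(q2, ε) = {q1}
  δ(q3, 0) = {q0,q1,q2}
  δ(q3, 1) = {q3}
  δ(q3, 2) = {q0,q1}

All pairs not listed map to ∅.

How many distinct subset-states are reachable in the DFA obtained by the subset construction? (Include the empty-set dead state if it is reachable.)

7

Start state of the DFA: {q0} (ε-closure of the NFA start).
{q0} --0--> {q3}  [new]
{q0} --1--> {q0,q3}  [new]
{q0} --2--> {q1,q3}  [new]
{q3} --0--> {q0,q1,q2,q3}  [new]
{q3} --1--> {q3}  [seen]
{q3} --2--> {q0,q1,q3}  [new]
{q0,q3} --0--> {q0,q1,q2,q3}  [seen]
{q0,q3} --1--> {q0,q3}  [seen]
{q0,q3} --2--> {q0,q1,q3}  [seen]
{q1,q3} --0--> {q0,q1,q2,q3}  [seen]
{q1,q3} --1--> {q1,q2,q3}  [new]
{q1,q3} --2--> {q0,q1,q3}  [seen]
{q0,q1,q2,q3} --0--> {q0,q1,q2,q3}  [seen]
{q0,q1,q2,q3} --1--> {q0,q1,q2,q3}  [seen]
{q0,q1,q2,q3} --2--> {q0,q1,q3}  [seen]
{q0,q1,q3} --0--> {q0,q1,q2,q3}  [seen]
{q0,q1,q3} --1--> {q0,q1,q2,q3}  [seen]
{q0,q1,q3} --2--> {q0,q1,q3}  [seen]
{q1,q2,q3} --0--> {q0,q1,q2,q3}  [seen]
{q1,q2,q3} --1--> {q1,q2,q3}  [seen]
{q1,q2,q3} --2--> {q0,q1,q3}  [seen]
Reachable DFA states: {q0}, {q3}, {q0,q3}, {q1,q3}, {q0,q1,q2,q3}, {q0,q1,q3}, {q1,q2,q3}.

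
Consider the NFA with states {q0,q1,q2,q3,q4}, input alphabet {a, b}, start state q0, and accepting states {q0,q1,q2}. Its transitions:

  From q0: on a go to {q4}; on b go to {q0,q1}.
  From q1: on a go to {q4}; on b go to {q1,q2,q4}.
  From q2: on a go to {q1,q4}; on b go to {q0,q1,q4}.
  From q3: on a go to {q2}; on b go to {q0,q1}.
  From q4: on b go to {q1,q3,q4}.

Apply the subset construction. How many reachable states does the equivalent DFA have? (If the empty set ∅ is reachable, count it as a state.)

12

Start state of the DFA: {q0}.
{q0} --a--> {q4}  [new]
{q0} --b--> {q0,q1}  [new]
{q4} --a--> ∅  [new]
{q4} --b--> {q1,q3,q4}  [new]
{q0,q1} --a--> {q4}  [seen]
{q0,q1} --b--> {q0,q1,q2,q4}  [new]
∅ --a--> ∅  [seen]
∅ --b--> ∅  [seen]
{q1,q3,q4} --a--> {q2,q4}  [new]
{q1,q3,q4} --b--> {q0,q1,q2,q3,q4}  [new]
{q0,q1,q2,q4} --a--> {q1,q4}  [new]
{q0,q1,q2,q4} --b--> {q0,q1,q2,q3,q4}  [seen]
{q2,q4} --a--> {q1,q4}  [seen]
{q2,q4} --b--> {q0,q1,q3,q4}  [new]
{q0,q1,q2,q3,q4} --a--> {q1,q2,q4}  [new]
{q0,q1,q2,q3,q4} --b--> {q0,q1,q2,q3,q4}  [seen]
{q1,q4} --a--> {q4}  [seen]
{q1,q4} --b--> {q1,q2,q3,q4}  [new]
{q0,q1,q3,q4} --a--> {q2,q4}  [seen]
{q0,q1,q3,q4} --b--> {q0,q1,q2,q3,q4}  [seen]
{q1,q2,q4} --a--> {q1,q4}  [seen]
{q1,q2,q4} --b--> {q0,q1,q2,q3,q4}  [seen]
{q1,q2,q3,q4} --a--> {q1,q2,q4}  [seen]
{q1,q2,q3,q4} --b--> {q0,q1,q2,q3,q4}  [seen]
Reachable DFA states: {q0}, {q4}, {q0,q1}, ∅, {q1,q3,q4}, {q0,q1,q2,q4}, {q2,q4}, {q0,q1,q2,q3,q4}, {q1,q4}, {q0,q1,q3,q4}, {q1,q2,q4}, {q1,q2,q3,q4}.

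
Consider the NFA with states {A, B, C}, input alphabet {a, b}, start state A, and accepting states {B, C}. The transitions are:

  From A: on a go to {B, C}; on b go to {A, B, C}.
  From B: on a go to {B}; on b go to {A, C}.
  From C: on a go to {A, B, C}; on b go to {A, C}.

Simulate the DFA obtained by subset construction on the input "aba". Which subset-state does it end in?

Start: {A}.
δ(A,a) = {B, C}.
Union: {B, C}.
After a: {B, C}.
δ(B,b) = {A, C}; δ(C,b) = {A, C}.
Union: {A, C}.
After b: {A, C}.
δ(A,a) = {B, C}; δ(C,a) = {A, B, C}.
Union: {A, B, C}.
After a: {A, B, C}.

{A, B, C}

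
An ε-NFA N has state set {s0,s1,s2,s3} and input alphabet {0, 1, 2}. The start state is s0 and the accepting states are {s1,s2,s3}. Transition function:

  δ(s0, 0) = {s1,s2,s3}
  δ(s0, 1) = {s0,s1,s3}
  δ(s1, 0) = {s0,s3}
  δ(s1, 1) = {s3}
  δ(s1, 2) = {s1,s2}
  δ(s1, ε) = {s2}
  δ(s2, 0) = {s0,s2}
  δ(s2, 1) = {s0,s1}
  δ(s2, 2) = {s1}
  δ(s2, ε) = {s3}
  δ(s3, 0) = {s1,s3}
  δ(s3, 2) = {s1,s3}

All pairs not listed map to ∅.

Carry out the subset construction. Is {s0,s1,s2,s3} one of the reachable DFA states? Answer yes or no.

yes

Start state of the DFA: {s0} (ε-closure of the NFA start).
{s0} --0--> {s1,s2,s3}  [new]
{s0} --1--> {s0,s1,s2,s3}  [new]
{s0} --2--> ∅  [new]
{s1,s2,s3} --0--> {s0,s1,s2,s3}  [seen]
{s1,s2,s3} --1--> {s0,s1,s2,s3}  [seen]
{s1,s2,s3} --2--> {s1,s2,s3}  [seen]
{s0,s1,s2,s3} --0--> {s0,s1,s2,s3}  [seen]
{s0,s1,s2,s3} --1--> {s0,s1,s2,s3}  [seen]
{s0,s1,s2,s3} --2--> {s1,s2,s3}  [seen]
∅ --0--> ∅  [seen]
∅ --1--> ∅  [seen]
∅ --2--> ∅  [seen]
Reachable DFA states: {s0}, {s1,s2,s3}, {s0,s1,s2,s3}, ∅.
{s0,s1,s2,s3} is among them.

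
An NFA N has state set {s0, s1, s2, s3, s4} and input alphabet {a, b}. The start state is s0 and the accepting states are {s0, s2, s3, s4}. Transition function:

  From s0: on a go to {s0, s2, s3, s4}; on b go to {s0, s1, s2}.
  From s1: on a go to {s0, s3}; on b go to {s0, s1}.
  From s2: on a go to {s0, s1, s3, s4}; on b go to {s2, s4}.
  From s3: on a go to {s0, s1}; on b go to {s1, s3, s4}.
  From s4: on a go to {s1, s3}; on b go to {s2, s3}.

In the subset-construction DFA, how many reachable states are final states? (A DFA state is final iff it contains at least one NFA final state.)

5

Start state of the DFA: {s0}.
{s0} --a--> {s0, s2, s3, s4}  [new]
{s0} --b--> {s0, s1, s2}  [new]
{s0, s2, s3, s4} --a--> {s0, s1, s2, s3, s4}  [new]
{s0, s2, s3, s4} --b--> {s0, s1, s2, s3, s4}  [seen]
{s0, s1, s2} --a--> {s0, s1, s2, s3, s4}  [seen]
{s0, s1, s2} --b--> {s0, s1, s2, s4}  [new]
{s0, s1, s2, s3, s4} --a--> {s0, s1, s2, s3, s4}  [seen]
{s0, s1, s2, s3, s4} --b--> {s0, s1, s2, s3, s4}  [seen]
{s0, s1, s2, s4} --a--> {s0, s1, s2, s3, s4}  [seen]
{s0, s1, s2, s4} --b--> {s0, s1, s2, s3, s4}  [seen]
Reachable DFA states: {s0}, {s0, s2, s3, s4}, {s0, s1, s2}, {s0, s1, s2, s3, s4}, {s0, s1, s2, s4}.
Accepting DFA states (contain an NFA accepting state): {s0}, {s0, s2, s3, s4}, {s0, s1, s2}, {s0, s1, s2, s3, s4}, {s0, s1, s2, s4}.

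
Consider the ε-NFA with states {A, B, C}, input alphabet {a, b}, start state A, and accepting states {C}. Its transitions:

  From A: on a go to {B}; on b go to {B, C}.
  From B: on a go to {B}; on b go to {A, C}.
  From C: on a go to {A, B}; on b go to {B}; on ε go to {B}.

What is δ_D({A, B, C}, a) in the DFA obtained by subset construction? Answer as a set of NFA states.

{A, B}

δ(A,a) = {B}; δ(B,a) = {B}; δ(C,a) = {A, B}.
Union: {A, B}.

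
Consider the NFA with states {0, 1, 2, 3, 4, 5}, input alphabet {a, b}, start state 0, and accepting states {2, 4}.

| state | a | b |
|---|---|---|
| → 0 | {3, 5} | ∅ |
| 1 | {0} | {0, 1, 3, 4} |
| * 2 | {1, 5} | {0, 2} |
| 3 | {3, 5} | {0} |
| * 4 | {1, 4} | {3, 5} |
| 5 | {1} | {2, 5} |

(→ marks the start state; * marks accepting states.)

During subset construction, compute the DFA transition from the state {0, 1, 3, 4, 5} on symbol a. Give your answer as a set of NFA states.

{0, 1, 3, 4, 5}

δ(0,a) = {3, 5}; δ(1,a) = {0}; δ(3,a) = {3, 5}; δ(4,a) = {1, 4}; δ(5,a) = {1}.
Union: {0, 1, 3, 4, 5}.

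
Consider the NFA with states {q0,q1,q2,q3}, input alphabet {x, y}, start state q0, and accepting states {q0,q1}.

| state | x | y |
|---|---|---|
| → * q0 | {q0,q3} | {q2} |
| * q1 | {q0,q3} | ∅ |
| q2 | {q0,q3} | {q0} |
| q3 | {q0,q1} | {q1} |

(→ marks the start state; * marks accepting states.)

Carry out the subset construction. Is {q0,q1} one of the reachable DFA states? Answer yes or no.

no

Start state of the DFA: {q0}.
{q0} --x--> {q0,q3}  [new]
{q0} --y--> {q2}  [new]
{q0,q3} --x--> {q0,q1,q3}  [new]
{q0,q3} --y--> {q1,q2}  [new]
{q2} --x--> {q0,q3}  [seen]
{q2} --y--> {q0}  [seen]
{q0,q1,q3} --x--> {q0,q1,q3}  [seen]
{q0,q1,q3} --y--> {q1,q2}  [seen]
{q1,q2} --x--> {q0,q3}  [seen]
{q1,q2} --y--> {q0}  [seen]
Reachable DFA states: {q0}, {q0,q3}, {q2}, {q0,q1,q3}, {q1,q2}.
{q0,q1} is not among them.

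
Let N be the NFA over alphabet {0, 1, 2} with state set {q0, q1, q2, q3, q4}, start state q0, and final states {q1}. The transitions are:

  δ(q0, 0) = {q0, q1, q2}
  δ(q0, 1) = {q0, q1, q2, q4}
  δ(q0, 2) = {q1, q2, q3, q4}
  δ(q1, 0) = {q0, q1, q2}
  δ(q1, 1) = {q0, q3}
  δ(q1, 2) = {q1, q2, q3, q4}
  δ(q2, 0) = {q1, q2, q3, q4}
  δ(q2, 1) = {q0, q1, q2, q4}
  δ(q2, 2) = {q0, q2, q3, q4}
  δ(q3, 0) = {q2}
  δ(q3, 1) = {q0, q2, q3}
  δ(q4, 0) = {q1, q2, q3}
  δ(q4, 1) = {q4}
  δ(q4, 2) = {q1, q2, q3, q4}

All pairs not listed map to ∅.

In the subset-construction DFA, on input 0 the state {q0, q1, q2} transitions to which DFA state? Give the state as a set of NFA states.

δ(q0,0) = {q0, q1, q2}; δ(q1,0) = {q0, q1, q2}; δ(q2,0) = {q1, q2, q3, q4}.
Union: {q0, q1, q2, q3, q4}.

{q0, q1, q2, q3, q4}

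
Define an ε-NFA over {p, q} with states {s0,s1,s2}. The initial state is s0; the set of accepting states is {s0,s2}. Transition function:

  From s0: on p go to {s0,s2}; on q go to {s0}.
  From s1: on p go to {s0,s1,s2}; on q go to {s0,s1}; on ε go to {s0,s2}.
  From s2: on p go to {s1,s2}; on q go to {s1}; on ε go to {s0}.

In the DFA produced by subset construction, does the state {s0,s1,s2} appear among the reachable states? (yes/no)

yes

Start state of the DFA: {s0} (ε-closure of the NFA start).
{s0} --p--> {s0,s2}  [new]
{s0} --q--> {s0}  [seen]
{s0,s2} --p--> {s0,s1,s2}  [new]
{s0,s2} --q--> {s0,s1,s2}  [seen]
{s0,s1,s2} --p--> {s0,s1,s2}  [seen]
{s0,s1,s2} --q--> {s0,s1,s2}  [seen]
Reachable DFA states: {s0}, {s0,s2}, {s0,s1,s2}.
{s0,s1,s2} is among them.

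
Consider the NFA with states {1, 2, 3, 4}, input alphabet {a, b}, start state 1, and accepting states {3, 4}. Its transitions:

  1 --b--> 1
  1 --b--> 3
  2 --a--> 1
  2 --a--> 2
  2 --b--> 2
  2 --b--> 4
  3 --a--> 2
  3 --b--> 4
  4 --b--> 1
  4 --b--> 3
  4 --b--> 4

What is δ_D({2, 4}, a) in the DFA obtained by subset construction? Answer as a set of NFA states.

{1, 2}

δ(2,a) = {1, 2}; δ(4,a) = ∅.
Union: {1, 2}.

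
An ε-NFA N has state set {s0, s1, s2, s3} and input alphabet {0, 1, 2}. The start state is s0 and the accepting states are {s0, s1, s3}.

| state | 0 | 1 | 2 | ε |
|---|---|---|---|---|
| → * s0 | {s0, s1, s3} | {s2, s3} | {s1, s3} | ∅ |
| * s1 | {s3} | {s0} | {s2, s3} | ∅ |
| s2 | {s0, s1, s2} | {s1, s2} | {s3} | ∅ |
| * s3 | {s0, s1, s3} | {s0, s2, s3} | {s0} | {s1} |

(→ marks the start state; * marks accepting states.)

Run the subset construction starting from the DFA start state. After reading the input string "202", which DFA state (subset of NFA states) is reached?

{s0, s1, s2, s3}

Start: {s0}.
δ(s0,2) = {s1, s3}.
Union: {s1, s3}.
After 2: {s1, s3}.
δ(s1,0) = {s3}; δ(s3,0) = {s0, s1, s3}.
Union: {s0, s1, s3}.
After 0: {s0, s1, s3}.
δ(s0,2) = {s1, s3}; δ(s1,2) = {s2, s3}; δ(s3,2) = {s0}.
Union: {s0, s1, s2, s3}.
After 2: {s0, s1, s2, s3}.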